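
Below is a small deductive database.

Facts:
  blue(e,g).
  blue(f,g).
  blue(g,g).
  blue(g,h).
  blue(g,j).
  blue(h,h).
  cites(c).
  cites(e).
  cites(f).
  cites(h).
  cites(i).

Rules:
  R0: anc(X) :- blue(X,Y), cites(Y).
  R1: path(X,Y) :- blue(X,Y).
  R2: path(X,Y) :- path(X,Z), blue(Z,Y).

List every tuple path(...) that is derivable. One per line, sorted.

round 1: derive path(e,g) via R1 from blue(e,g)
round 1: derive path(f,g) via R1 from blue(f,g)
round 1: derive path(g,g) via R1 from blue(g,g)
round 1: derive path(g,h) via R1 from blue(g,h)
round 1: derive path(g,j) via R1 from blue(g,j)
round 1: derive path(h,h) via R1 from blue(h,h)
round 2: derive path(e,h) via R2 from path(e,g), blue(g,h)
round 2: derive path(e,j) via R2 from path(e,g), blue(g,j)
round 2: derive path(f,h) via R2 from path(f,g), blue(g,h)
round 2: derive path(f,j) via R2 from path(f,g), blue(g,j)

path(e,g)
path(e,h)
path(e,j)
path(f,g)
path(f,h)
path(f,j)
path(g,g)
path(g,h)
path(g,j)
path(h,h)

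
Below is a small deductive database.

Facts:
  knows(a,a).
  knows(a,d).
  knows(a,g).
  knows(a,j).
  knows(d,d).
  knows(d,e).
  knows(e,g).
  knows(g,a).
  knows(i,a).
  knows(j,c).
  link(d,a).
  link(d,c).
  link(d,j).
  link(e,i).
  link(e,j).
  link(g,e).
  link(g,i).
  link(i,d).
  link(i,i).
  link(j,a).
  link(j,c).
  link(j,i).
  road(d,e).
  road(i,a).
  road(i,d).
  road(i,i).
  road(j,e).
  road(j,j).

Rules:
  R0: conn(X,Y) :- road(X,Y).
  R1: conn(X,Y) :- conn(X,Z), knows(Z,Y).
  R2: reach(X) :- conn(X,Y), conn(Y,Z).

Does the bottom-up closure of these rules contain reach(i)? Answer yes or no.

yes

round 1: derive conn(d,e) via R0 from road(d,e)
round 1: derive conn(i,a) via R0 from road(i,a)
round 1: derive conn(i,d) via R0 from road(i,d)
round 1: derive conn(i,i) via R0 from road(i,i)
round 1: derive conn(j,e) via R0 from road(j,e)
round 1: derive conn(j,j) via R0 from road(j,j)
round 2: derive conn(d,g) via R1 from conn(d,e), knows(e,g)
round 2: derive conn(i,e) via R1 from conn(i,d), knows(d,e)
round 2: derive conn(i,g) via R1 from conn(i,a), knows(a,g)
round 2: derive conn(i,j) via R1 from conn(i,a), knows(a,j)
round 2: derive conn(j,c) via R1 from conn(j,j), knows(j,c)
round 2: derive conn(j,g) via R1 from conn(j,e), knows(e,g)
round 2: derive reach(i) via R2 from conn(i,d), conn(d,e)
round 2: derive reach(j) via R2 from conn(j,j), conn(j,e)
round 3: derive conn(d,a) via R1 from conn(d,g), knows(g,a)
round 3: derive conn(i,c) via R1 from conn(i,j), knows(j,c)
round 3: derive conn(j,a) via R1 from conn(j,g), knows(g,a)
round 4: derive conn(d,d) via R1 from conn(d,a), knows(a,d)
round 4: derive conn(d,j) via R1 from conn(d,a), knows(a,j)
round 4: derive conn(j,d) via R1 from conn(j,a), knows(a,d)
round 5: derive conn(d,c) via R1 from conn(d,j), knows(j,c)
round 5: derive reach(d) via R2 from conn(d,d), conn(d,a)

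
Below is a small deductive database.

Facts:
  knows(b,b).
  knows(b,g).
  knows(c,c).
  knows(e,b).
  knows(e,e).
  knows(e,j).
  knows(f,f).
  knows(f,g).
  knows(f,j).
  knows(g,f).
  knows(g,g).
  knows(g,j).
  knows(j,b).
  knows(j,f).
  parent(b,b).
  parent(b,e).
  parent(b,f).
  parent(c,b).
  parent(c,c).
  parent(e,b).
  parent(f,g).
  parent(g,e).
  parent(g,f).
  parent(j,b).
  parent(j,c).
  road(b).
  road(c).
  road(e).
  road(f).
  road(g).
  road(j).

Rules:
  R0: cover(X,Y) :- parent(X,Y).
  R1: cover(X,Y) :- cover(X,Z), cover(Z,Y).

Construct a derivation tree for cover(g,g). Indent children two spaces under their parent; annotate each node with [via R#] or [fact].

cover(g,g)  [via R1]
  cover(g,f)  [via R0]
    parent(g,f)  [fact]
  cover(f,g)  [via R0]
    parent(f,g)  [fact]

round 1: derive cover(b,b) via R0 from parent(b,b)
round 1: derive cover(b,e) via R0 from parent(b,e)
round 1: derive cover(b,f) via R0 from parent(b,f)
round 1: derive cover(c,b) via R0 from parent(c,b)
round 1: derive cover(c,c) via R0 from parent(c,c)
round 1: derive cover(e,b) via R0 from parent(e,b)
round 1: derive cover(f,g) via R0 from parent(f,g)
round 1: derive cover(g,e) via R0 from parent(g,e)
round 1: derive cover(g,f) via R0 from parent(g,f)
round 1: derive cover(j,b) via R0 from parent(j,b)
round 1: derive cover(j,c) via R0 from parent(j,c)
round 2: derive cover(b,g) via R1 from cover(b,f), cover(f,g)
round 2: derive cover(c,e) via R1 from cover(c,b), cover(b,e)
round 2: derive cover(c,f) via R1 from cover(c,b), cover(b,f)
round 2: derive cover(e,e) via R1 from cover(e,b), cover(b,e)
round 2: derive cover(e,f) via R1 from cover(e,b), cover(b,f)
round 2: derive cover(f,e) via R1 from cover(f,g), cover(g,e)
round 2: derive cover(f,f) via R1 from cover(f,g), cover(g,f)
round 2: derive cover(g,b) via R1 from cover(g,e), cover(e,b)
round 2: derive cover(g,g) via R1 from cover(g,f), cover(f,g)
round 2: derive cover(j,e) via R1 from cover(j,b), cover(b,e)
round 2: derive cover(j,f) via R1 from cover(j,b), cover(b,f)
round 3: derive cover(c,g) via R1 from cover(c,b), cover(b,g)
round 3: derive cover(e,g) via R1 from cover(e,b), cover(b,g)
round 3: derive cover(f,b) via R1 from cover(f,e), cover(e,b)
round 3: derive cover(j,g) via R1 from cover(j,b), cover(b,g)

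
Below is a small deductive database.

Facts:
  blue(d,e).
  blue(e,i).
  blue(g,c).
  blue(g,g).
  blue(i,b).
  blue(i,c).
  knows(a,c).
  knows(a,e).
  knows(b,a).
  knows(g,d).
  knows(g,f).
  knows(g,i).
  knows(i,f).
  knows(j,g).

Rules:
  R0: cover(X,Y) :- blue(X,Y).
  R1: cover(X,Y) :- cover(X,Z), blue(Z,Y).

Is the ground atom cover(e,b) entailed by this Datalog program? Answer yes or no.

round 1: derive cover(d,e) via R0 from blue(d,e)
round 1: derive cover(e,i) via R0 from blue(e,i)
round 1: derive cover(g,c) via R0 from blue(g,c)
round 1: derive cover(g,g) via R0 from blue(g,g)
round 1: derive cover(i,b) via R0 from blue(i,b)
round 1: derive cover(i,c) via R0 from blue(i,c)
round 2: derive cover(d,i) via R1 from cover(d,e), blue(e,i)
round 2: derive cover(e,b) via R1 from cover(e,i), blue(i,b)
round 2: derive cover(e,c) via R1 from cover(e,i), blue(i,c)
round 3: derive cover(d,b) via R1 from cover(d,i), blue(i,b)
round 3: derive cover(d,c) via R1 from cover(d,i), blue(i,c)

yes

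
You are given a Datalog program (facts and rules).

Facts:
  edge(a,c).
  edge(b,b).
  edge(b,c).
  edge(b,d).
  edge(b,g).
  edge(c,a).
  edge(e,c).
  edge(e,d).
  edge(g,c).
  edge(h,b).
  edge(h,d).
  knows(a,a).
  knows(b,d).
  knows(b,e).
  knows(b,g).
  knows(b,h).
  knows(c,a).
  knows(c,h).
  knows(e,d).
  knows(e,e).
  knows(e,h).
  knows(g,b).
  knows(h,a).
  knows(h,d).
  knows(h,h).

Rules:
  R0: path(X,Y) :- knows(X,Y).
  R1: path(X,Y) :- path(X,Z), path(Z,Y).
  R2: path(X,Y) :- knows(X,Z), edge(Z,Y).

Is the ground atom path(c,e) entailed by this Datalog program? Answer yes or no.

round 1: derive path(a,a) via R0 from knows(a,a)
round 1: derive path(b,d) via R0 from knows(b,d)
round 1: derive path(b,e) via R0 from knows(b,e)
round 1: derive path(b,g) via R0 from knows(b,g)
round 1: derive path(b,h) via R0 from knows(b,h)
round 1: derive path(c,a) via R0 from knows(c,a)
round 1: derive path(c,h) via R0 from knows(c,h)
round 1: derive path(e,d) via R0 from knows(e,d)
round 1: derive path(e,e) via R0 from knows(e,e)
round 1: derive path(e,h) via R0 from knows(e,h)
round 1: derive path(g,b) via R0 from knows(g,b)
round 1: derive path(h,a) via R0 from knows(h,a)
round 1: derive path(h,d) via R0 from knows(h,d)
round 1: derive path(h,h) via R0 from knows(h,h)
round 1: derive path(a,c) via R2 from knows(a,a), edge(a,c)
round 1: derive path(b,b) via R2 from knows(b,h), edge(h,b)
round 1: derive path(b,c) via R2 from knows(b,e), edge(e,c)
round 1: derive path(c,b) via R2 from knows(c,h), edge(h,b)
round 1: derive path(c,c) via R2 from knows(c,a), edge(a,c)
round 1: derive path(c,d) via R2 from knows(c,h), edge(h,d)
round 1: derive path(e,b) via R2 from knows(e,h), edge(h,b)
round 1: derive path(e,c) via R2 from knows(e,e), edge(e,c)
round 1: derive path(g,c) via R2 from knows(g,b), edge(b,c)
round 1: derive path(g,d) via R2 from knows(g,b), edge(b,d)
round 1: derive path(g,g) via R2 from knows(g,b), edge(b,g)
round 1: derive path(h,b) via R2 from knows(h,h), edge(h,b)
round 1: derive path(h,c) via R2 from knows(h,a), edge(a,c)
round 2: derive path(a,b) via R1 from path(a,c), path(c,b)
round 2: derive path(a,d) via R1 from path(a,c), path(c,d)
round 2: derive path(a,h) via R1 from path(a,c), path(c,h)
round 2: derive path(b,a) via R1 from path(b,c), path(c,a)
round 2: derive path(c,e) via R1 from path(c,b), path(b,e)
round 2: derive path(c,g) via R1 from path(c,b), path(b,g)
round 2: derive path(e,a) via R1 from path(e,c), path(c,a)
round 2: derive path(e,g) via R1 from path(e,b), path(b,g)
round 2: derive path(g,a) via R1 from path(g,c), path(c,a)
round 2: derive path(g,e) via R1 from path(g,b), path(b,e)
round 2: derive path(g,h) via R1 from path(g,b), path(b,h)
round 2: derive path(h,e) via R1 from path(h,b), path(b,e)
round 2: derive path(h,g) via R1 from path(h,b), path(b,g)
round 3: derive path(a,e) via R1 from path(a,b), path(b,e)
round 3: derive path(a,g) via R1 from path(a,b), path(b,g)

yes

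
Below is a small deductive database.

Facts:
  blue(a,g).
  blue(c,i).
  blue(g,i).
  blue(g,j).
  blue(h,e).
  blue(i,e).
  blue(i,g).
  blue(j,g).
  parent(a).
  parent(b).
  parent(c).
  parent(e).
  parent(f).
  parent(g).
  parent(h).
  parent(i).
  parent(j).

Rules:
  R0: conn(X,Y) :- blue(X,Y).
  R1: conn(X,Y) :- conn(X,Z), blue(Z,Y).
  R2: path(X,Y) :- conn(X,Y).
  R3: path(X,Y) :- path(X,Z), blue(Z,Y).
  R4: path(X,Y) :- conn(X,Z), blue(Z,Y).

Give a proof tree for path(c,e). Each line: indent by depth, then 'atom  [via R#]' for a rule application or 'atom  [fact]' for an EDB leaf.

round 1: derive conn(a,g) via R0 from blue(a,g)
round 1: derive conn(c,i) via R0 from blue(c,i)
round 1: derive conn(g,i) via R0 from blue(g,i)
round 1: derive conn(g,j) via R0 from blue(g,j)
round 1: derive conn(h,e) via R0 from blue(h,e)
round 1: derive conn(i,e) via R0 from blue(i,e)
round 1: derive conn(i,g) via R0 from blue(i,g)
round 1: derive conn(j,g) via R0 from blue(j,g)
round 2: derive conn(a,i) via R1 from conn(a,g), blue(g,i)
round 2: derive conn(a,j) via R1 from conn(a,g), blue(g,j)
round 2: derive conn(c,e) via R1 from conn(c,i), blue(i,e)
round 2: derive conn(c,g) via R1 from conn(c,i), blue(i,g)
round 2: derive conn(g,e) via R1 from conn(g,i), blue(i,e)
round 2: derive conn(g,g) via R1 from conn(g,i), blue(i,g)
round 2: derive conn(i,i) via R1 from conn(i,g), blue(g,i)
round 2: derive conn(i,j) via R1 from conn(i,g), blue(g,j)
round 2: derive conn(j,i) via R1 from conn(j,g), blue(g,i)
round 2: derive conn(j,j) via R1 from conn(j,g), blue(g,j)
round 2: derive path(a,g) via R2 from conn(a,g)
round 2: derive path(c,i) via R2 from conn(c,i)
round 2: derive path(g,i) via R2 from conn(g,i)
round 2: derive path(g,j) via R2 from conn(g,j)
round 2: derive path(h,e) via R2 from conn(h,e)
round 2: derive path(i,e) via R2 from conn(i,e)
round 2: derive path(i,g) via R2 from conn(i,g)
round 2: derive path(j,g) via R2 from conn(j,g)
round 2: derive path(a,i) via R4 from conn(a,g), blue(g,i)
round 2: derive path(a,j) via R4 from conn(a,g), blue(g,j)
round 2: derive path(c,e) via R4 from conn(c,i), blue(i,e)
round 2: derive path(c,g) via R4 from conn(c,i), blue(i,g)
round 2: derive path(g,e) via R4 from conn(g,i), blue(i,e)
round 2: derive path(g,g) via R4 from conn(g,i), blue(i,g)
round 2: derive path(i,i) via R4 from conn(i,g), blue(g,i)
round 2: derive path(i,j) via R4 from conn(i,g), blue(g,j)
round 2: derive path(j,i) via R4 from conn(j,g), blue(g,i)
round 2: derive path(j,j) via R4 from conn(j,g), blue(g,j)
round 3: derive conn(a,e) via R1 from conn(a,i), blue(i,e)
round 3: derive conn(c,j) via R1 from conn(c,g), blue(g,j)
round 3: derive conn(j,e) via R1 from conn(j,i), blue(i,e)
round 3: derive path(a,e) via R3 from path(a,i), blue(i,e)
round 3: derive path(c,j) via R3 from path(c,g), blue(g,j)
round 3: derive path(j,e) via R3 from path(j,i), blue(i,e)

path(c,e)  [via R4]
  conn(c,i)  [via R0]
    blue(c,i)  [fact]
  blue(i,e)  [fact]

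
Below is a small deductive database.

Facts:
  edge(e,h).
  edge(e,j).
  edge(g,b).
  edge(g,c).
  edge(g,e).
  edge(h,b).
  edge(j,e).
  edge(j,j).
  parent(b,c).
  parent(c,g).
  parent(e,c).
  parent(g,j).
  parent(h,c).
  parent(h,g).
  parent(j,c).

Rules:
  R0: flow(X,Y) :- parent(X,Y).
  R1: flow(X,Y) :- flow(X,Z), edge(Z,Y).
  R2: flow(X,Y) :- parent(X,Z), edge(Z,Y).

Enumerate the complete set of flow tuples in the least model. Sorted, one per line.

round 1: derive flow(b,c) via R0 from parent(b,c)
round 1: derive flow(c,g) via R0 from parent(c,g)
round 1: derive flow(e,c) via R0 from parent(e,c)
round 1: derive flow(g,j) via R0 from parent(g,j)
round 1: derive flow(h,c) via R0 from parent(h,c)
round 1: derive flow(h,g) via R0 from parent(h,g)
round 1: derive flow(j,c) via R0 from parent(j,c)
round 1: derive flow(c,b) via R2 from parent(c,g), edge(g,b)
round 1: derive flow(c,c) via R2 from parent(c,g), edge(g,c)
round 1: derive flow(c,e) via R2 from parent(c,g), edge(g,e)
round 1: derive flow(g,e) via R2 from parent(g,j), edge(j,e)
round 1: derive flow(h,b) via R2 from parent(h,g), edge(g,b)
round 1: derive flow(h,e) via R2 from parent(h,g), edge(g,e)
round 2: derive flow(c,h) via R1 from flow(c,e), edge(e,h)
round 2: derive flow(c,j) via R1 from flow(c,e), edge(e,j)
round 2: derive flow(g,h) via R1 from flow(g,e), edge(e,h)
round 2: derive flow(h,h) via R1 from flow(h,e), edge(e,h)
round 2: derive flow(h,j) via R1 from flow(h,e), edge(e,j)
round 3: derive flow(g,b) via R1 from flow(g,h), edge(h,b)

flow(b,c)
flow(c,b)
flow(c,c)
flow(c,e)
flow(c,g)
flow(c,h)
flow(c,j)
flow(e,c)
flow(g,b)
flow(g,e)
flow(g,h)
flow(g,j)
flow(h,b)
flow(h,c)
flow(h,e)
flow(h,g)
flow(h,h)
flow(h,j)
flow(j,c)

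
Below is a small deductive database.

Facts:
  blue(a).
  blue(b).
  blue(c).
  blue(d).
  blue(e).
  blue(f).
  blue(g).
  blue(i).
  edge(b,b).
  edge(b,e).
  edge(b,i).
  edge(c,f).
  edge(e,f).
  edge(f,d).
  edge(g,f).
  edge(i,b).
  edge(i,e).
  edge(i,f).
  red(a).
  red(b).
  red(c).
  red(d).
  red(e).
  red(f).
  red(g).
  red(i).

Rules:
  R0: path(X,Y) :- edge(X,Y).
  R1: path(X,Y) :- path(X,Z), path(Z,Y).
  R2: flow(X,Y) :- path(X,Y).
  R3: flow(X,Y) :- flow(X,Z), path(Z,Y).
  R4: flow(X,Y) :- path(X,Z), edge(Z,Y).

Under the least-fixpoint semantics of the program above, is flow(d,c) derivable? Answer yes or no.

no

round 1: derive path(b,b) via R0 from edge(b,b)
round 1: derive path(b,e) via R0 from edge(b,e)
round 1: derive path(b,i) via R0 from edge(b,i)
round 1: derive path(c,f) via R0 from edge(c,f)
round 1: derive path(e,f) via R0 from edge(e,f)
round 1: derive path(f,d) via R0 from edge(f,d)
round 1: derive path(g,f) via R0 from edge(g,f)
round 1: derive path(i,b) via R0 from edge(i,b)
round 1: derive path(i,e) via R0 from edge(i,e)
round 1: derive path(i,f) via R0 from edge(i,f)
round 2: derive path(b,f) via R1 from path(b,e), path(e,f)
round 2: derive path(c,d) via R1 from path(c,f), path(f,d)
round 2: derive path(e,d) via R1 from path(e,f), path(f,d)
round 2: derive path(g,d) via R1 from path(g,f), path(f,d)
round 2: derive path(i,d) via R1 from path(i,f), path(f,d)
round 2: derive path(i,i) via R1 from path(i,b), path(b,i)
round 2: derive flow(b,b) via R2 from path(b,b)
round 2: derive flow(b,e) via R2 from path(b,e)
round 2: derive flow(b,i) via R2 from path(b,i)
round 2: derive flow(c,f) via R2 from path(c,f)
round 2: derive flow(e,f) via R2 from path(e,f)
round 2: derive flow(f,d) via R2 from path(f,d)
round 2: derive flow(g,f) via R2 from path(g,f)
round 2: derive flow(i,b) via R2 from path(i,b)
round 2: derive flow(i,e) via R2 from path(i,e)
round 2: derive flow(i,f) via R2 from path(i,f)
round 2: derive flow(b,f) via R4 from path(b,e), edge(e,f)
round 2: derive flow(c,d) via R4 from path(c,f), edge(f,d)
round 2: derive flow(e,d) via R4 from path(e,f), edge(f,d)
round 2: derive flow(g,d) via R4 from path(g,f), edge(f,d)
round 2: derive flow(i,d) via R4 from path(i,f), edge(f,d)
round 2: derive flow(i,i) via R4 from path(i,b), edge(b,i)
round 3: derive path(b,d) via R1 from path(b,e), path(e,d)
round 3: derive flow(b,d) via R3 from flow(b,e), path(e,d)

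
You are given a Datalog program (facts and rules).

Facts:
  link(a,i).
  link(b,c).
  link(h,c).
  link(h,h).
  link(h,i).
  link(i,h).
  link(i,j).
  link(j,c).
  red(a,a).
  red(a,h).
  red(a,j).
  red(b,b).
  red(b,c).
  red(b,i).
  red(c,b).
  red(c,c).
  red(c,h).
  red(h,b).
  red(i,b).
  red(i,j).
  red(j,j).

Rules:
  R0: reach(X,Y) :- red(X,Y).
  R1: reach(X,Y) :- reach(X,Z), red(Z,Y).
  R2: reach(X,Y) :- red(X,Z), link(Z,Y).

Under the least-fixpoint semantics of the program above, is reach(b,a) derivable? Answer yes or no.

no

round 1: derive reach(a,a) via R0 from red(a,a)
round 1: derive reach(a,h) via R0 from red(a,h)
round 1: derive reach(a,j) via R0 from red(a,j)
round 1: derive reach(b,b) via R0 from red(b,b)
round 1: derive reach(b,c) via R0 from red(b,c)
round 1: derive reach(b,i) via R0 from red(b,i)
round 1: derive reach(c,b) via R0 from red(c,b)
round 1: derive reach(c,c) via R0 from red(c,c)
round 1: derive reach(c,h) via R0 from red(c,h)
round 1: derive reach(h,b) via R0 from red(h,b)
round 1: derive reach(i,b) via R0 from red(i,b)
round 1: derive reach(i,j) via R0 from red(i,j)
round 1: derive reach(j,j) via R0 from red(j,j)
round 1: derive reach(a,c) via R2 from red(a,h), link(h,c)
round 1: derive reach(a,i) via R2 from red(a,a), link(a,i)
round 1: derive reach(b,h) via R2 from red(b,i), link(i,h)
round 1: derive reach(b,j) via R2 from red(b,i), link(i,j)
round 1: derive reach(c,i) via R2 from red(c,h), link(h,i)
round 1: derive reach(h,c) via R2 from red(h,b), link(b,c)
round 1: derive reach(i,c) via R2 from red(i,b), link(b,c)
round 1: derive reach(j,c) via R2 from red(j,j), link(j,c)
round 2: derive reach(a,b) via R1 from reach(a,c), red(c,b)
round 2: derive reach(c,j) via R1 from reach(c,i), red(i,j)
round 2: derive reach(h,h) via R1 from reach(h,c), red(c,h)
round 2: derive reach(h,i) via R1 from reach(h,b), red(b,i)
round 2: derive reach(i,h) via R1 from reach(i,c), red(c,h)
round 2: derive reach(i,i) via R1 from reach(i,b), red(b,i)
round 2: derive reach(j,b) via R1 from reach(j,c), red(c,b)
round 2: derive reach(j,h) via R1 from reach(j,c), red(c,h)
round 3: derive reach(h,j) via R1 from reach(h,i), red(i,j)
round 3: derive reach(j,i) via R1 from reach(j,b), red(b,i)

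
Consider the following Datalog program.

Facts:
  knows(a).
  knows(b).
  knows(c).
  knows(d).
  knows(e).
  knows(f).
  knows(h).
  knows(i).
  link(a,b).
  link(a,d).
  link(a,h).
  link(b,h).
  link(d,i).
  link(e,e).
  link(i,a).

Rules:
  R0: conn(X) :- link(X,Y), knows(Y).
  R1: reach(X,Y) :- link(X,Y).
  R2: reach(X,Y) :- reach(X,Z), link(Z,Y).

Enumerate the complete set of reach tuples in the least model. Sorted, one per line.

round 1: derive reach(a,b) via R1 from link(a,b)
round 1: derive reach(a,d) via R1 from link(a,d)
round 1: derive reach(a,h) via R1 from link(a,h)
round 1: derive reach(b,h) via R1 from link(b,h)
round 1: derive reach(d,i) via R1 from link(d,i)
round 1: derive reach(e,e) via R1 from link(e,e)
round 1: derive reach(i,a) via R1 from link(i,a)
round 2: derive reach(a,i) via R2 from reach(a,d), link(d,i)
round 2: derive reach(d,a) via R2 from reach(d,i), link(i,a)
round 2: derive reach(i,b) via R2 from reach(i,a), link(a,b)
round 2: derive reach(i,d) via R2 from reach(i,a), link(a,d)
round 2: derive reach(i,h) via R2 from reach(i,a), link(a,h)
round 3: derive reach(a,a) via R2 from reach(a,i), link(i,a)
round 3: derive reach(d,b) via R2 from reach(d,a), link(a,b)
round 3: derive reach(d,d) via R2 from reach(d,a), link(a,d)
round 3: derive reach(d,h) via R2 from reach(d,a), link(a,h)
round 3: derive reach(i,i) via R2 from reach(i,d), link(d,i)

reach(a,a)
reach(a,b)
reach(a,d)
reach(a,h)
reach(a,i)
reach(b,h)
reach(d,a)
reach(d,b)
reach(d,d)
reach(d,h)
reach(d,i)
reach(e,e)
reach(i,a)
reach(i,b)
reach(i,d)
reach(i,h)
reach(i,i)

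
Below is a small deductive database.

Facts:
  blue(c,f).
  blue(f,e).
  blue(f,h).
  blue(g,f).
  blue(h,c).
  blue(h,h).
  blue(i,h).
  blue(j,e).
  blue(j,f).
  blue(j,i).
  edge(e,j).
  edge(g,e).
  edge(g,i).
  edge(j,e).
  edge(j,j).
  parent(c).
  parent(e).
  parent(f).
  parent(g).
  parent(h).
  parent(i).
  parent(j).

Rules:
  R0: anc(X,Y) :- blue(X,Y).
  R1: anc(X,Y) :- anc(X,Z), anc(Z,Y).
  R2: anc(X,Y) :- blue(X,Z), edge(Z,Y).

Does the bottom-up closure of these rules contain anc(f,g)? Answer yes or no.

no

round 1: derive anc(c,f) via R0 from blue(c,f)
round 1: derive anc(f,e) via R0 from blue(f,e)
round 1: derive anc(f,h) via R0 from blue(f,h)
round 1: derive anc(g,f) via R0 from blue(g,f)
round 1: derive anc(h,c) via R0 from blue(h,c)
round 1: derive anc(h,h) via R0 from blue(h,h)
round 1: derive anc(i,h) via R0 from blue(i,h)
round 1: derive anc(j,e) via R0 from blue(j,e)
round 1: derive anc(j,f) via R0 from blue(j,f)
round 1: derive anc(j,i) via R0 from blue(j,i)
round 1: derive anc(f,j) via R2 from blue(f,e), edge(e,j)
round 1: derive anc(j,j) via R2 from blue(j,e), edge(e,j)
round 2: derive anc(c,e) via R1 from anc(c,f), anc(f,e)
round 2: derive anc(c,h) via R1 from anc(c,f), anc(f,h)
round 2: derive anc(c,j) via R1 from anc(c,f), anc(f,j)
round 2: derive anc(f,c) via R1 from anc(f,h), anc(h,c)
round 2: derive anc(f,f) via R1 from anc(f,j), anc(j,f)
round 2: derive anc(f,i) via R1 from anc(f,j), anc(j,i)
round 2: derive anc(g,e) via R1 from anc(g,f), anc(f,e)
round 2: derive anc(g,h) via R1 from anc(g,f), anc(f,h)
round 2: derive anc(g,j) via R1 from anc(g,f), anc(f,j)
round 2: derive anc(h,f) via R1 from anc(h,c), anc(c,f)
round 2: derive anc(i,c) via R1 from anc(i,h), anc(h,c)
round 2: derive anc(j,h) via R1 from anc(j,f), anc(f,h)
round 3: derive anc(c,c) via R1 from anc(c,f), anc(f,c)
round 3: derive anc(c,i) via R1 from anc(c,f), anc(f,i)
round 3: derive anc(g,c) via R1 from anc(g,f), anc(f,c)
round 3: derive anc(g,i) via R1 from anc(g,f), anc(f,i)
round 3: derive anc(h,e) via R1 from anc(h,c), anc(c,e)
round 3: derive anc(h,i) via R1 from anc(h,f), anc(f,i)
round 3: derive anc(h,j) via R1 from anc(h,c), anc(c,j)
round 3: derive anc(i,e) via R1 from anc(i,c), anc(c,e)
round 3: derive anc(i,f) via R1 from anc(i,c), anc(c,f)
round 3: derive anc(i,j) via R1 from anc(i,c), anc(c,j)
round 3: derive anc(j,c) via R1 from anc(j,f), anc(f,c)
round 4: derive anc(i,i) via R1 from anc(i,c), anc(c,i)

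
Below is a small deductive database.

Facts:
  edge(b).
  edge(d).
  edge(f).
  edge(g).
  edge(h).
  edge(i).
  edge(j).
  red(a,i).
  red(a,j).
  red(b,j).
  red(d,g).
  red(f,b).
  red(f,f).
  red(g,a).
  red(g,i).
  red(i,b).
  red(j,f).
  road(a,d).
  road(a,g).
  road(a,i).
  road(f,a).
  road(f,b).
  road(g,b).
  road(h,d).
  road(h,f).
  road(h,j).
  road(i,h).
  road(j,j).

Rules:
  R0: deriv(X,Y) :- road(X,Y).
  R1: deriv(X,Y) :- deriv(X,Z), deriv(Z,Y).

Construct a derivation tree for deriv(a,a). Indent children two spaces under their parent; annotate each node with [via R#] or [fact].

round 1: derive deriv(a,d) via R0 from road(a,d)
round 1: derive deriv(a,g) via R0 from road(a,g)
round 1: derive deriv(a,i) via R0 from road(a,i)
round 1: derive deriv(f,a) via R0 from road(f,a)
round 1: derive deriv(f,b) via R0 from road(f,b)
round 1: derive deriv(g,b) via R0 from road(g,b)
round 1: derive deriv(h,d) via R0 from road(h,d)
round 1: derive deriv(h,f) via R0 from road(h,f)
round 1: derive deriv(h,j) via R0 from road(h,j)
round 1: derive deriv(i,h) via R0 from road(i,h)
round 1: derive deriv(j,j) via R0 from road(j,j)
round 2: derive deriv(a,b) via R1 from deriv(a,g), deriv(g,b)
round 2: derive deriv(a,h) via R1 from deriv(a,i), deriv(i,h)
round 2: derive deriv(f,d) via R1 from deriv(f,a), deriv(a,d)
round 2: derive deriv(f,g) via R1 from deriv(f,a), deriv(a,g)
round 2: derive deriv(f,i) via R1 from deriv(f,a), deriv(a,i)
round 2: derive deriv(h,a) via R1 from deriv(h,f), deriv(f,a)
round 2: derive deriv(h,b) via R1 from deriv(h,f), deriv(f,b)
round 2: derive deriv(i,d) via R1 from deriv(i,h), deriv(h,d)
round 2: derive deriv(i,f) via R1 from deriv(i,h), deriv(h,f)
round 2: derive deriv(i,j) via R1 from deriv(i,h), deriv(h,j)
round 3: derive deriv(a,a) via R1 from deriv(a,h), deriv(h,a)
round 3: derive deriv(a,f) via R1 from deriv(a,h), deriv(h,f)
round 3: derive deriv(a,j) via R1 from deriv(a,h), deriv(h,j)
round 3: derive deriv(f,f) via R1 from deriv(f,i), deriv(i,f)
round 3: derive deriv(f,h) via R1 from deriv(f,a), deriv(a,h)
round 3: derive deriv(f,j) via R1 from deriv(f,i), deriv(i,j)
round 3: derive deriv(h,g) via R1 from deriv(h,a), deriv(a,g)
round 3: derive deriv(h,h) via R1 from deriv(h,a), deriv(a,h)
round 3: derive deriv(h,i) via R1 from deriv(h,a), deriv(a,i)
round 3: derive deriv(i,a) via R1 from deriv(i,f), deriv(f,a)
round 3: derive deriv(i,b) via R1 from deriv(i,f), deriv(f,b)
round 3: derive deriv(i,g) via R1 from deriv(i,f), deriv(f,g)
round 3: derive deriv(i,i) via R1 from deriv(i,f), deriv(f,i)

deriv(a,a)  [via R1]
  deriv(a,h)  [via R1]
    deriv(a,i)  [via R0]
      road(a,i)  [fact]
    deriv(i,h)  [via R0]
      road(i,h)  [fact]
  deriv(h,a)  [via R1]
    deriv(h,f)  [via R0]
      road(h,f)  [fact]
    deriv(f,a)  [via R0]
      road(f,a)  [fact]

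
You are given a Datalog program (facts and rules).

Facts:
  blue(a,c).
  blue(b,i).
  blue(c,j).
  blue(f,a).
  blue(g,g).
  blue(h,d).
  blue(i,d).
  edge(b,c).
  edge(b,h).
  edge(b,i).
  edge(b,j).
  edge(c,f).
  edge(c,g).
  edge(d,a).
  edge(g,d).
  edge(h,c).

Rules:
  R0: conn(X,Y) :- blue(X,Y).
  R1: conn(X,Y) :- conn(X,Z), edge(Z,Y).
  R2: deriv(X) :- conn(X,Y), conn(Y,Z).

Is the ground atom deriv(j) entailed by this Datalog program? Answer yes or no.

no

round 1: derive conn(a,c) via R0 from blue(a,c)
round 1: derive conn(b,i) via R0 from blue(b,i)
round 1: derive conn(c,j) via R0 from blue(c,j)
round 1: derive conn(f,a) via R0 from blue(f,a)
round 1: derive conn(g,g) via R0 from blue(g,g)
round 1: derive conn(h,d) via R0 from blue(h,d)
round 1: derive conn(i,d) via R0 from blue(i,d)
round 2: derive conn(a,f) via R1 from conn(a,c), edge(c,f)
round 2: derive conn(a,g) via R1 from conn(a,c), edge(c,g)
round 2: derive conn(g,d) via R1 from conn(g,g), edge(g,d)
round 2: derive conn(h,a) via R1 from conn(h,d), edge(d,a)
round 2: derive conn(i,a) via R1 from conn(i,d), edge(d,a)
round 2: derive deriv(a) via R2 from conn(a,c), conn(c,j)
round 2: derive deriv(b) via R2 from conn(b,i), conn(i,d)
round 2: derive deriv(f) via R2 from conn(f,a), conn(a,c)
round 2: derive deriv(g) via R2 from conn(g,g), conn(g,g)
round 3: derive conn(a,d) via R1 from conn(a,g), edge(g,d)
round 3: derive conn(g,a) via R1 from conn(g,d), edge(d,a)
round 3: derive deriv(h) via R2 from conn(h,a), conn(a,c)
round 3: derive deriv(i) via R2 from conn(i,a), conn(a,c)
round 4: derive conn(a,a) via R1 from conn(a,d), edge(d,a)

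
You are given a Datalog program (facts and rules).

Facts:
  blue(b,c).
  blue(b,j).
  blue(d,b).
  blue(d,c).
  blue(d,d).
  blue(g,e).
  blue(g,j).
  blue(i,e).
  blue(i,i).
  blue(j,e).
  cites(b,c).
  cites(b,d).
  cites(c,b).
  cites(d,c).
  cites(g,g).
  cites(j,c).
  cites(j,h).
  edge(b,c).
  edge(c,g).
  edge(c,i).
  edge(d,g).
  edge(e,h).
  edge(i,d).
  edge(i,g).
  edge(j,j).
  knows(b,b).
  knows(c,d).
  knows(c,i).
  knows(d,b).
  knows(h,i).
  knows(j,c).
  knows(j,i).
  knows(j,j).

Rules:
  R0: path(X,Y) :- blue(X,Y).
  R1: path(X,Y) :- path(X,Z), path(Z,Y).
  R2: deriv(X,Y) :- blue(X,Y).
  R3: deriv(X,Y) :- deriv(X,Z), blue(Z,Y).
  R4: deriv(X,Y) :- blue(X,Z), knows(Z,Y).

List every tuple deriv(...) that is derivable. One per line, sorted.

deriv(b,b)
deriv(b,c)
deriv(b,d)
deriv(b,e)
deriv(b,i)
deriv(b,j)
deriv(d,b)
deriv(d,c)
deriv(d,d)
deriv(d,e)
deriv(d,i)
deriv(d,j)
deriv(g,c)
deriv(g,e)
deriv(g,i)
deriv(g,j)
deriv(i,e)
deriv(i,i)
deriv(j,e)

round 1: derive deriv(b,c) via R2 from blue(b,c)
round 1: derive deriv(b,j) via R2 from blue(b,j)
round 1: derive deriv(d,b) via R2 from blue(d,b)
round 1: derive deriv(d,c) via R2 from blue(d,c)
round 1: derive deriv(d,d) via R2 from blue(d,d)
round 1: derive deriv(g,e) via R2 from blue(g,e)
round 1: derive deriv(g,j) via R2 from blue(g,j)
round 1: derive deriv(i,e) via R2 from blue(i,e)
round 1: derive deriv(i,i) via R2 from blue(i,i)
round 1: derive deriv(j,e) via R2 from blue(j,e)
round 1: derive deriv(b,d) via R4 from blue(b,c), knows(c,d)
round 1: derive deriv(b,i) via R4 from blue(b,c), knows(c,i)
round 1: derive deriv(d,i) via R4 from blue(d,c), knows(c,i)
round 1: derive deriv(g,c) via R4 from blue(g,j), knows(j,c)
round 1: derive deriv(g,i) via R4 from blue(g,j), knows(j,i)
round 2: derive deriv(b,b) via R3 from deriv(b,d), blue(d,b)
round 2: derive deriv(b,e) via R3 from deriv(b,i), blue(i,e)
round 2: derive deriv(d,e) via R3 from deriv(d,i), blue(i,e)
round 2: derive deriv(d,j) via R3 from deriv(d,b), blue(b,j)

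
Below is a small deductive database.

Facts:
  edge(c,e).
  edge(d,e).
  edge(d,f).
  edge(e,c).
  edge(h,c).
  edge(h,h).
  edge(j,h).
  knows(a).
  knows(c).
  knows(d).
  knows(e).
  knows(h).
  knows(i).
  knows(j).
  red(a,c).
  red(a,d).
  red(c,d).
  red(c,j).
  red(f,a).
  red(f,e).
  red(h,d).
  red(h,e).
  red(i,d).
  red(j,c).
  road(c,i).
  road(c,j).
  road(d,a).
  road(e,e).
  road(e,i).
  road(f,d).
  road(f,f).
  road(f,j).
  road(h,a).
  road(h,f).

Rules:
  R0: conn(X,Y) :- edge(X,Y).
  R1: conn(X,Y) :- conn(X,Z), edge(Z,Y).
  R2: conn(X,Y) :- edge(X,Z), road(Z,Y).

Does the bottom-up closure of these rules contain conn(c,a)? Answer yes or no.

round 1: derive conn(c,e) via R0 from edge(c,e)
round 1: derive conn(d,e) via R0 from edge(d,e)
round 1: derive conn(d,f) via R0 from edge(d,f)
round 1: derive conn(e,c) via R0 from edge(e,c)
round 1: derive conn(h,c) via R0 from edge(h,c)
round 1: derive conn(h,h) via R0 from edge(h,h)
round 1: derive conn(j,h) via R0 from edge(j,h)
round 1: derive conn(c,i) via R2 from edge(c,e), road(e,i)
round 1: derive conn(d,d) via R2 from edge(d,f), road(f,d)
round 1: derive conn(d,i) via R2 from edge(d,e), road(e,i)
round 1: derive conn(d,j) via R2 from edge(d,f), road(f,j)
round 1: derive conn(e,i) via R2 from edge(e,c), road(c,i)
round 1: derive conn(e,j) via R2 from edge(e,c), road(c,j)
round 1: derive conn(h,a) via R2 from edge(h,h), road(h,a)
round 1: derive conn(h,f) via R2 from edge(h,h), road(h,f)
round 1: derive conn(h,i) via R2 from edge(h,c), road(c,i)
round 1: derive conn(h,j) via R2 from edge(h,c), road(c,j)
round 1: derive conn(j,a) via R2 from edge(j,h), road(h,a)
round 1: derive conn(j,f) via R2 from edge(j,h), road(h,f)
round 2: derive conn(c,c) via R1 from conn(c,e), edge(e,c)
round 2: derive conn(d,c) via R1 from conn(d,e), edge(e,c)
round 2: derive conn(d,h) via R1 from conn(d,j), edge(j,h)
round 2: derive conn(e,e) via R1 from conn(e,c), edge(c,e)
round 2: derive conn(e,h) via R1 from conn(e,j), edge(j,h)
round 2: derive conn(h,e) via R1 from conn(h,c), edge(c,e)
round 2: derive conn(j,c) via R1 from conn(j,h), edge(h,c)
round 3: derive conn(j,e) via R1 from conn(j,c), edge(c,e)

no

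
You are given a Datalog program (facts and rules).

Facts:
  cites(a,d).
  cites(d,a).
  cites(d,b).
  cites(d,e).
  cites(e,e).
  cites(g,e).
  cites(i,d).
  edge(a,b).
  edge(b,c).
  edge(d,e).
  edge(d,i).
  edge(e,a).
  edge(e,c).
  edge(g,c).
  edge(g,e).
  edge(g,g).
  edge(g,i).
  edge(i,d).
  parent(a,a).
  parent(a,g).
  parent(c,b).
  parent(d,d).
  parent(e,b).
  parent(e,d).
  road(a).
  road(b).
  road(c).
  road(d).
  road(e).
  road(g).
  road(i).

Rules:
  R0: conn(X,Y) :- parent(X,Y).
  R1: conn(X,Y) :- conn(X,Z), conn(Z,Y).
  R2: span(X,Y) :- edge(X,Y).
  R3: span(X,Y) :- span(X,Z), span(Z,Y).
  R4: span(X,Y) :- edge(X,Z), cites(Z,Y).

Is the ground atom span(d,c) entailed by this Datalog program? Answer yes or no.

yes

round 1: derive span(a,b) via R2 from edge(a,b)
round 1: derive span(b,c) via R2 from edge(b,c)
round 1: derive span(d,e) via R2 from edge(d,e)
round 1: derive span(d,i) via R2 from edge(d,i)
round 1: derive span(e,a) via R2 from edge(e,a)
round 1: derive span(e,c) via R2 from edge(e,c)
round 1: derive span(g,c) via R2 from edge(g,c)
round 1: derive span(g,e) via R2 from edge(g,e)
round 1: derive span(g,g) via R2 from edge(g,g)
round 1: derive span(g,i) via R2 from edge(g,i)
round 1: derive span(i,d) via R2 from edge(i,d)
round 1: derive span(d,d) via R4 from edge(d,i), cites(i,d)
round 1: derive span(e,d) via R4 from edge(e,a), cites(a,d)
round 1: derive span(g,d) via R4 from edge(g,i), cites(i,d)
round 1: derive span(i,a) via R4 from edge(i,d), cites(d,a)
round 1: derive span(i,b) via R4 from edge(i,d), cites(d,b)
round 1: derive span(i,e) via R4 from edge(i,d), cites(d,e)
round 2: derive span(a,c) via R3 from span(a,b), span(b,c)
round 2: derive span(d,a) via R3 from span(d,e), span(e,a)
round 2: derive span(d,b) via R3 from span(d,i), span(i,b)
round 2: derive span(d,c) via R3 from span(d,e), span(e,c)
round 2: derive span(e,b) via R3 from span(e,a), span(a,b)
round 2: derive span(e,e) via R3 from span(e,d), span(d,e)
round 2: derive span(e,i) via R3 from span(e,d), span(d,i)
round 2: derive span(g,a) via R3 from span(g,e), span(e,a)
round 2: derive span(g,b) via R3 from span(g,i), span(i,b)
round 2: derive span(i,c) via R3 from span(i,b), span(b,c)
round 2: derive span(i,i) via R3 from span(i,d), span(d,i)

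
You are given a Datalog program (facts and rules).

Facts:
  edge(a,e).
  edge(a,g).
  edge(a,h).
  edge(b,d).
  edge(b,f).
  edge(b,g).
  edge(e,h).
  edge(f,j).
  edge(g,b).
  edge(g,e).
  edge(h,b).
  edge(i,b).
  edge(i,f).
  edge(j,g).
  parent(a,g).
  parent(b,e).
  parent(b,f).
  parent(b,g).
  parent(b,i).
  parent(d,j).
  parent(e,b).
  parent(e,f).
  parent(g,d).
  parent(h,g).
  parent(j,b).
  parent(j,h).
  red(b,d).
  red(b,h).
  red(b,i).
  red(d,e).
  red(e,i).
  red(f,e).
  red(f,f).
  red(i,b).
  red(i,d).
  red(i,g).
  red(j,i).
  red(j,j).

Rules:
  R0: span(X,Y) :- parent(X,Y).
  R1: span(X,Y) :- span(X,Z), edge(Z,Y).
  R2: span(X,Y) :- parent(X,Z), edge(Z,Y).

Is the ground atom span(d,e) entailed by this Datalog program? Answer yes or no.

round 1: derive span(a,g) via R0 from parent(a,g)
round 1: derive span(b,e) via R0 from parent(b,e)
round 1: derive span(b,f) via R0 from parent(b,f)
round 1: derive span(b,g) via R0 from parent(b,g)
round 1: derive span(b,i) via R0 from parent(b,i)
round 1: derive span(d,j) via R0 from parent(d,j)
round 1: derive span(e,b) via R0 from parent(e,b)
round 1: derive span(e,f) via R0 from parent(e,f)
round 1: derive span(g,d) via R0 from parent(g,d)
round 1: derive span(h,g) via R0 from parent(h,g)
round 1: derive span(j,b) via R0 from parent(j,b)
round 1: derive span(j,h) via R0 from parent(j,h)
round 1: derive span(a,b) via R2 from parent(a,g), edge(g,b)
round 1: derive span(a,e) via R2 from parent(a,g), edge(g,e)
round 1: derive span(b,b) via R2 from parent(b,g), edge(g,b)
round 1: derive span(b,h) via R2 from parent(b,e), edge(e,h)
round 1: derive span(b,j) via R2 from parent(b,f), edge(f,j)
round 1: derive span(d,g) via R2 from parent(d,j), edge(j,g)
round 1: derive span(e,d) via R2 from parent(e,b), edge(b,d)
round 1: derive span(e,g) via R2 from parent(e,b), edge(b,g)
round 1: derive span(e,j) via R2 from parent(e,f), edge(f,j)
round 1: derive span(h,b) via R2 from parent(h,g), edge(g,b)
round 1: derive span(h,e) via R2 from parent(h,g), edge(g,e)
round 1: derive span(j,d) via R2 from parent(j,b), edge(b,d)
round 1: derive span(j,f) via R2 from parent(j,b), edge(b,f)
round 1: derive span(j,g) via R2 from parent(j,b), edge(b,g)
round 2: derive span(a,d) via R1 from span(a,b), edge(b,d)
round 2: derive span(a,f) via R1 from span(a,b), edge(b,f)
round 2: derive span(a,h) via R1 from span(a,e), edge(e,h)
round 2: derive span(b,d) via R1 from span(b,b), edge(b,d)
round 2: derive span(d,b) via R1 from span(d,g), edge(g,b)
round 2: derive span(d,e) via R1 from span(d,g), edge(g,e)
round 2: derive span(e,e) via R1 from span(e,g), edge(g,e)
round 2: derive span(h,d) via R1 from span(h,b), edge(b,d)
round 2: derive span(h,f) via R1 from span(h,b), edge(b,f)
round 2: derive span(h,h) via R1 from span(h,e), edge(e,h)
round 2: derive span(j,e) via R1 from span(j,g), edge(g,e)
round 2: derive span(j,j) via R1 from span(j,f), edge(f,j)
round 3: derive span(a,j) via R1 from span(a,f), edge(f,j)
round 3: derive span(d,d) via R1 from span(d,b), edge(b,d)
round 3: derive span(d,f) via R1 from span(d,b), edge(b,f)
round 3: derive span(d,h) via R1 from span(d,e), edge(e,h)
round 3: derive span(e,h) via R1 from span(e,e), edge(e,h)
round 3: derive span(h,j) via R1 from span(h,f), edge(f,j)

yes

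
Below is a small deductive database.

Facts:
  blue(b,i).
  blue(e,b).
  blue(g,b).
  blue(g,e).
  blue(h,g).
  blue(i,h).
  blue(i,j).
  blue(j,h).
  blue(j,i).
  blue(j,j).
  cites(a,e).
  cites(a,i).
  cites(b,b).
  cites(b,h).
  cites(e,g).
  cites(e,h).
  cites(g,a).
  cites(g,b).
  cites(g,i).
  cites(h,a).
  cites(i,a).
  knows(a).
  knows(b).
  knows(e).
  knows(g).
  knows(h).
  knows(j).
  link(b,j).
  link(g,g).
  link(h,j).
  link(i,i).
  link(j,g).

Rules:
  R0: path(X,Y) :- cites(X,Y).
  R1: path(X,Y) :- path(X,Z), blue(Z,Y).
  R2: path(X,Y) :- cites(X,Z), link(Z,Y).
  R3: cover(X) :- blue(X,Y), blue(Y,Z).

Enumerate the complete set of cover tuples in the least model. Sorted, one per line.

round 1: derive cover(b) via R3 from blue(b,i), blue(i,h)
round 1: derive cover(e) via R3 from blue(e,b), blue(b,i)
round 1: derive cover(g) via R3 from blue(g,b), blue(b,i)
round 1: derive cover(h) via R3 from blue(h,g), blue(g,b)
round 1: derive cover(i) via R3 from blue(i,h), blue(h,g)
round 1: derive cover(j) via R3 from blue(j,h), blue(h,g)

cover(b)
cover(e)
cover(g)
cover(h)
cover(i)
cover(j)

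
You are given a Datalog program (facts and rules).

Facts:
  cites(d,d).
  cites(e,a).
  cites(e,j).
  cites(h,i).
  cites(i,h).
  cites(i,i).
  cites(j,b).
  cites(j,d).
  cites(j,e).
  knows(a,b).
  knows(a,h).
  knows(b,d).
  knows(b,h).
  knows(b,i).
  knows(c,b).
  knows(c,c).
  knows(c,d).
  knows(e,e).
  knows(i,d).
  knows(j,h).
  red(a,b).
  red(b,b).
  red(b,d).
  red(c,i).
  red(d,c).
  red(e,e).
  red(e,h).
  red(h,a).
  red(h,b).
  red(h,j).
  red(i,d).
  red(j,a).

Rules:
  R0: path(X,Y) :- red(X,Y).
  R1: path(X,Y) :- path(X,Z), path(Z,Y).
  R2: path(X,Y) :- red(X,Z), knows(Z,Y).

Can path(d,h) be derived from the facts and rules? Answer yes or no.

yes

round 1: derive path(a,b) via R0 from red(a,b)
round 1: derive path(b,b) via R0 from red(b,b)
round 1: derive path(b,d) via R0 from red(b,d)
round 1: derive path(c,i) via R0 from red(c,i)
round 1: derive path(d,c) via R0 from red(d,c)
round 1: derive path(e,e) via R0 from red(e,e)
round 1: derive path(e,h) via R0 from red(e,h)
round 1: derive path(h,a) via R0 from red(h,a)
round 1: derive path(h,b) via R0 from red(h,b)
round 1: derive path(h,j) via R0 from red(h,j)
round 1: derive path(i,d) via R0 from red(i,d)
round 1: derive path(j,a) via R0 from red(j,a)
round 1: derive path(a,d) via R2 from red(a,b), knows(b,d)
round 1: derive path(a,h) via R2 from red(a,b), knows(b,h)
round 1: derive path(a,i) via R2 from red(a,b), knows(b,i)
round 1: derive path(b,h) via R2 from red(b,b), knows(b,h)
round 1: derive path(b,i) via R2 from red(b,b), knows(b,i)
round 1: derive path(c,d) via R2 from red(c,i), knows(i,d)
round 1: derive path(d,b) via R2 from red(d,c), knows(c,b)
round 1: derive path(d,d) via R2 from red(d,c), knows(c,d)
round 1: derive path(h,d) via R2 from red(h,b), knows(b,d)
round 1: derive path(h,h) via R2 from red(h,a), knows(a,h)
round 1: derive path(h,i) via R2 from red(h,b), knows(b,i)
round 1: derive path(j,b) via R2 from red(j,a), knows(a,b)
round 1: derive path(j,h) via R2 from red(j,a), knows(a,h)
round 2: derive path(a,a) via R1 from path(a,h), path(h,a)
round 2: derive path(a,c) via R1 from path(a,d), path(d,c)
round 2: derive path(a,j) via R1 from path(a,h), path(h,j)
round 2: derive path(b,a) via R1 from path(b,h), path(h,a)
round 2: derive path(b,c) via R1 from path(b,d), path(d,c)
round 2: derive path(b,j) via R1 from path(b,h), path(h,j)
round 2: derive path(c,b) via R1 from path(c,d), path(d,b)
round 2: derive path(c,c) via R1 from path(c,d), path(d,c)
round 2: derive path(d,h) via R1 from path(d,b), path(b,h)
round 2: derive path(d,i) via R1 from path(d,b), path(b,i)
round 2: derive path(e,a) via R1 from path(e,h), path(h,a)
round 2: derive path(e,b) via R1 from path(e,h), path(h,b)
round 2: derive path(e,d) via R1 from path(e,h), path(h,d)
round 2: derive path(e,i) via R1 from path(e,h), path(h,i)
round 2: derive path(e,j) via R1 from path(e,h), path(h,j)
round 2: derive path(h,c) via R1 from path(h,d), path(d,c)
round 2: derive path(i,b) via R1 from path(i,d), path(d,b)
round 2: derive path(i,c) via R1 from path(i,d), path(d,c)
round 2: derive path(j,d) via R1 from path(j,a), path(a,d)
round 2: derive path(j,i) via R1 from path(j,a), path(a,i)
round 2: derive path(j,j) via R1 from path(j,h), path(h,j)
round 3: derive path(c,a) via R1 from path(c,b), path(b,a)
round 3: derive path(c,h) via R1 from path(c,b), path(b,h)
round 3: derive path(c,j) via R1 from path(c,b), path(b,j)
round 3: derive path(d,a) via R1 from path(d,b), path(b,a)
round 3: derive path(d,j) via R1 from path(d,b), path(b,j)
round 3: derive path(e,c) via R1 from path(e,a), path(a,c)
round 3: derive path(i,a) via R1 from path(i,b), path(b,a)
round 3: derive path(i,h) via R1 from path(i,b), path(b,h)
round 3: derive path(i,i) via R1 from path(i,b), path(b,i)
round 3: derive path(i,j) via R1 from path(i,b), path(b,j)
round 3: derive path(j,c) via R1 from path(j,a), path(a,c)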